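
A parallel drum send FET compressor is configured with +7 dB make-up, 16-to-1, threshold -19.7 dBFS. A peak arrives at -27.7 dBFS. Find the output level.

-27.7 dBFS is 8 dB below the -19.7 dBFS threshold, so no gain reduction is applied.
Make-up gain adds 7 dB: -27.7 + 7 = -20.7 dBFS.

-20.7 dBFS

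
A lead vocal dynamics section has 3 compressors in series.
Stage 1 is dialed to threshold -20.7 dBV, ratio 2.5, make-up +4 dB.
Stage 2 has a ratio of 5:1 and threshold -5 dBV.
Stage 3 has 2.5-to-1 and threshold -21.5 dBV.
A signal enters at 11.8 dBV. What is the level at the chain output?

-14.796 dBV

Stage 1: 32.5 dB above -20.7 dBV, reduced 2.5:1 to 13 dB above → -7.7 dBV; +4 dB make-up → -3.7 dBV.
Stage 2: -3.7 dBV is 1.3 dB over -5 dBV; at 5:1 that becomes 0.26 dB over, giving -4.74 dBV.
Stage 3: 16.76 dB above -21.5 dBV, reduced 2.5:1 to 6.704 dB above → -14.796 dBV.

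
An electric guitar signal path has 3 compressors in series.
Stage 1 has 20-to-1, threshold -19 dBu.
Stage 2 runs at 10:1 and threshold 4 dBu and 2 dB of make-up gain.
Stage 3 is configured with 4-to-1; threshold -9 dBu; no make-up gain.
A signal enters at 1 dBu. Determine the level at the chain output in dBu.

Stage 1: 1 dBu is 20 dB over -19 dBu; at 20:1 that becomes 1 dB over, giving -18 dBu.
Stage 2: below threshold (-18 ≤ 4); passes unchanged; make-up brings it to -16 dBu.
Stage 3: -16 dBu is at or below the -9 dBu threshold — no compression; output -16 dBu.

-16 dBu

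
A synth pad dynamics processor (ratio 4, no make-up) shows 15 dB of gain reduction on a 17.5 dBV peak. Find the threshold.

-2.5 dBV

Input is 20 dB above T (since output overshoot × R = input overshoot: (2.5 − T)·4 = 17.5 − T gives T = -2.5 dBV).
Check: -2.5 + (17.5 − (-2.5))/4 = -2.5 + 5 = 2.5 dBV. ✓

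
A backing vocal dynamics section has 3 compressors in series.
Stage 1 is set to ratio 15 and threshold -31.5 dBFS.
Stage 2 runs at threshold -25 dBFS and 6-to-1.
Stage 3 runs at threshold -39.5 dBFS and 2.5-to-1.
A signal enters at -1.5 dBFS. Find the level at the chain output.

Stage 1: 30 dB above -31.5 dBFS, reduced 15:1 to 2 dB above → -29.5 dBFS.
Stage 2: -29.5 dBFS is at or below the -25 dBFS threshold — no compression; output -29.5 dBFS.
Stage 3: 10 dB above -39.5 dBFS, reduced 2.5:1 to 4 dB above → -35.5 dBFS.

-35.5 dBFS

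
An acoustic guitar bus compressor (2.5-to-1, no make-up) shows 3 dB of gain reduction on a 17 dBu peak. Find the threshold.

Gain reduction = 17 − 14 = 3 dB; output overshoot = GR / (R − 1) = 3 / 1.5 = 2 dB.
Threshold = output − output overshoot = 14 − 2 = 12 dBu.

12 dBu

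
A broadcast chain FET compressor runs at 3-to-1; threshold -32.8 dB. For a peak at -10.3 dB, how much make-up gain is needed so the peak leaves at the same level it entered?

15 dB

Overshoot 22.5 dB → 22.5/3 = 7.5 dB after compression, so the compressed level is -32.8 + 7.5 = -25.3 dB.
Make-up = target − compressed = -10.3 − (-25.3) = 15 dB.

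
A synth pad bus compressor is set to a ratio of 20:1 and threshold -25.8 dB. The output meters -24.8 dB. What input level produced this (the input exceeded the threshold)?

That's 1 dB above the -25.8 dB threshold.
Undo the ratio: input overshoot = 1 × 20 = 20 dB, giving input = -5.8 dB.

-5.8 dB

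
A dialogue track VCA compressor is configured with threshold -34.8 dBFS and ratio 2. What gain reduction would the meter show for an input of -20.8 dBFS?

The signal is 14 dB above threshold.
At 2:1, output sits 14/2 = 7 dB above threshold.
So the signal is attenuated by 14 − 7 = 7 dB.

7 dB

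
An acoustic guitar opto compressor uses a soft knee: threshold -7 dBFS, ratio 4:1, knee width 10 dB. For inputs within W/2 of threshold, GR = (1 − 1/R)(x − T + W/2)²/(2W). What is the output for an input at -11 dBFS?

x − T + W/2 = -11 − (-7) + 5 = 1.
GR = (1 − 1/4) × 1² / 20 = 0.75 × 1 / 20 = 0.0375 dB.
Output = -11 − 0.0375 = -11.0375 dBFS.

-11.0375 dBFS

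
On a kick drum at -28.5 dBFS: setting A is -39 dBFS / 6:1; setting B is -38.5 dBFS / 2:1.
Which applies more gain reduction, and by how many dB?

A: GR = 10.5 − 10.5/6 = 8.75 dB.
B: GR = 10 − 10/2 = 5 dB.
Difference: 3.75 dB in favour of A.

A, by 3.75 dB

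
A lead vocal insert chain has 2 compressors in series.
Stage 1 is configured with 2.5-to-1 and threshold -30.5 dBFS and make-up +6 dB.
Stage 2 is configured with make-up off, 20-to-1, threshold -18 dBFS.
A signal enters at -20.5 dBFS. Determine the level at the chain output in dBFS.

Stage 1: overshoot 10 dB → 10/2.5 = 4 dB → -26.5 dBFS; +6 dB make-up → -20.5 dBFS.
Stage 2: -20.5 dBFS ≤ -18 dBFS, so stage 2 doesn't engage; output -20.5 dBFS.

-20.5 dBFS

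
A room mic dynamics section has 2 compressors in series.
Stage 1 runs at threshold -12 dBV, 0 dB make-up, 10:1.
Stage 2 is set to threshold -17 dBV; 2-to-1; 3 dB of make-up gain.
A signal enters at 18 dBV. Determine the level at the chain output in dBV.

Stage 1: overshoot 30 dB → 30/10 = 3 dB → -9 dBV.
Stage 2: 8 dB above -17 dBV, reduced 2:1 to 4 dB above → -13 dBV; +3 dB make-up → -10 dBV.

-10 dBV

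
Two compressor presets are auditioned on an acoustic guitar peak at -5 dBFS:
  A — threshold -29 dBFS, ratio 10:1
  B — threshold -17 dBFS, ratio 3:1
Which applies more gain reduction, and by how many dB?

A, by 13.6 dB

A: GR = 24 − 24/10 = 21.6 dB.
B: GR = 12 − 12/3 = 8 dB.
Difference: 13.6 dB in favour of A.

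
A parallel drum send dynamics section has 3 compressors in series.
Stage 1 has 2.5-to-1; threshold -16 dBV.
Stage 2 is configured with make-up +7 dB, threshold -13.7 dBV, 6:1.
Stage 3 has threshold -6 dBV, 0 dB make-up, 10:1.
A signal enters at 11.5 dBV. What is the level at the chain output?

Stage 1: 11.5 dBV is 27.5 dB over -16 dBV; at 2.5:1 that becomes 11 dB over, giving -5 dBV.
Stage 2: overshoot 8.7 dB → 8.7/6 = 1.45 dB → -12.25 dBV; +7 dB make-up → -5.25 dBV.
Stage 3: overshoot 0.75 dB → 0.75/10 = 0.075 dB → -5.925 dBV.

-5.925 dBV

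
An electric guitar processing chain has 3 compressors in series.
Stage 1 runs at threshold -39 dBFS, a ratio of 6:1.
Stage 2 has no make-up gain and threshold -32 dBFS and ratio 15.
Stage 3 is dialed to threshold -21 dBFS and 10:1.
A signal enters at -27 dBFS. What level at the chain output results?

Stage 1: overshoot 12 dB → 12/6 = 2 dB → -37 dBFS.
Stage 2: below threshold (-37 ≤ -32); passes unchanged; output -37 dBFS.
Stage 3: -37 dBFS ≤ -21 dBFS, so stage 3 doesn't engage; output -37 dBFS.

-37 dBFS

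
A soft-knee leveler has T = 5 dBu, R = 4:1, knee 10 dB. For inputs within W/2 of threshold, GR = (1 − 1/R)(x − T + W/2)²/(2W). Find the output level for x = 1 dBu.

x − T + W/2 = 1 − 5 + 5 = 1.
GR = (1 − 1/4) × 1² / 20 = 0.75 × 1 / 20 = 0.0375 dB.
Output = 1 − 0.0375 = 0.9625 dBu.

0.9625 dBu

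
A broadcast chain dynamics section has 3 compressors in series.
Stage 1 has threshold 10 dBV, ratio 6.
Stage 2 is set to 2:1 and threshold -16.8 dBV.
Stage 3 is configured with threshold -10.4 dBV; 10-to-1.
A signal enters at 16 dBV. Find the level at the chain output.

Stage 1: overshoot 6 dB → 6/6 = 1 dB → 11 dBV.
Stage 2: 11 dBV is 27.8 dB over -16.8 dBV; at 2:1 that becomes 13.9 dB over, giving -2.9 dBV.
Stage 3: overshoot 7.5 dB → 7.5/10 = 0.75 dB → -9.65 dBV.

-9.65 dBV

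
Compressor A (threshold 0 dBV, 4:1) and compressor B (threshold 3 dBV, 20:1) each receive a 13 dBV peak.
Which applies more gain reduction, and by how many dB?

A, by 0.25 dB

A: GR = 13 − 13/4 = 9.75 dB.
B: GR = 10 − 10/20 = 9.5 dB.
Difference: 0.25 dB in favour of A.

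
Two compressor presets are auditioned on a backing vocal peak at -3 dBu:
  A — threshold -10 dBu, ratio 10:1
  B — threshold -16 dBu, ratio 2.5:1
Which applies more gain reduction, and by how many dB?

A: GR = 7 − 7/10 = 6.3 dB.
B: GR = 13 − 13/2.5 = 7.8 dB.
Difference: 1.5 dB in favour of B.

B, by 1.5 dB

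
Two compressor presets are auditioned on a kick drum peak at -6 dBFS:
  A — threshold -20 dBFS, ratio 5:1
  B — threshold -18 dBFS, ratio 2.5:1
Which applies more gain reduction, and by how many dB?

A: overshoot 14 dB → output overshoot 2.8 dB → GR 11.2 dB.
B: overshoot 12 dB → output overshoot 4.8 dB → GR 7.2 dB.
Difference: 4 dB in favour of A.

A, by 4 dB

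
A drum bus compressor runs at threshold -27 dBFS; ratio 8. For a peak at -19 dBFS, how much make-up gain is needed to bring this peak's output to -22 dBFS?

4 dB

Overshoot 8 dB → 8/8 = 1 dB after compression, so the compressed level is -27 + 1 = -26 dBFS.
Make-up = target − compressed = -22 − (-26) = 4 dB.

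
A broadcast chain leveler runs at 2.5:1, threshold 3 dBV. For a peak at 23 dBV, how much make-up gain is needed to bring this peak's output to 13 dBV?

2 dB

The peak compresses to 3 + 20/2.5 = 11 dBV.
To reach 13 dBV requires 13 − 11 = 2 dB of make-up.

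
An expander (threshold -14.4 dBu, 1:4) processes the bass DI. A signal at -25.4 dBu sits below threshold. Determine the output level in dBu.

-58.4 dBu

Below threshold, a 1:4 expander applies gain = (4−1)×(T − x) of attenuation.
(4−1) × 11 = 33 dB, so output = -25.4 − 33 = -58.4 dBu.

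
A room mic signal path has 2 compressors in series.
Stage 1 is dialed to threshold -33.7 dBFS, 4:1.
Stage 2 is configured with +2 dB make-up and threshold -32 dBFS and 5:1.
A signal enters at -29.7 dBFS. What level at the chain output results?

-30.7 dBFS

Stage 1: overshoot 4 dB → 4/4 = 1 dB → -32.7 dBFS.
Stage 2: -32.7 dBFS is at or below the -32 dBFS threshold — no compression; make-up brings it to -30.7 dBFS.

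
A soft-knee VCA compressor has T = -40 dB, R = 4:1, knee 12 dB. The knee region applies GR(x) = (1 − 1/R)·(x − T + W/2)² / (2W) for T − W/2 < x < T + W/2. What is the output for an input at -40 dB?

-41.125 dB

x − T + W/2 = -40 − (-40) + 6 = 6.
GR = (1 − 1/4) × 6² / 24 = 0.75 × 36 / 24 = 1.125 dB.
Output = -40 − 1.125 = -41.125 dB.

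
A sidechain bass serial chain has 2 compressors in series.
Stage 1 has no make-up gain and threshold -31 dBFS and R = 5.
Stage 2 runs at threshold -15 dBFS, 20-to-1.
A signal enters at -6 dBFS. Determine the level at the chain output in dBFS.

Stage 1: overshoot 25 dB → 25/5 = 5 dB → -26 dBFS.
Stage 2: below threshold (-26 ≤ -15); passes unchanged; output -26 dBFS.

-26 dBFS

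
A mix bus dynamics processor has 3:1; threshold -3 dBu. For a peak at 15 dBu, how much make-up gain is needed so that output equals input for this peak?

Without make-up, output = threshold + overshoot/3 = -3 + 6 = 3 dBu.
Gap to target: 12 dB.

12 dB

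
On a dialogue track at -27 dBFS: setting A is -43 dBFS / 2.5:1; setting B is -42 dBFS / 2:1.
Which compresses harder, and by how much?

A, by 2.1 dB

A: 16 dB over, compressed to 6.4 dB over, so 9.6 dB of GR.
B: 15 dB over, compressed to 7.5 dB over, so 7.5 dB of GR.
A reduces 2.1 dB more.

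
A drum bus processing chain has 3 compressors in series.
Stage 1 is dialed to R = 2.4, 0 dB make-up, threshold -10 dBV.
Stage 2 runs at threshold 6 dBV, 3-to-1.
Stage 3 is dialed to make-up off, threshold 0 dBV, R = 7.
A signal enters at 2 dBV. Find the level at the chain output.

Stage 1: 2 dBV is 12 dB over -10 dBV; at 2.4:1 that becomes 5 dB over, giving -5 dBV.
Stage 2: -5 dBV ≤ 6 dBV, so stage 2 doesn't engage; output -5 dBV.
Stage 3: -5 dBV is at or below the 0 dBV threshold — no compression; output -5 dBV.

-5 dBV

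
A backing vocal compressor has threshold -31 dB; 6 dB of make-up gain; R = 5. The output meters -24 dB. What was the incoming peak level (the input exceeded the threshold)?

-26 dB

Before make-up, the level was -24 − 6 = -30 dB.
The compressed level sits -30 − (-31) = 1 dB over threshold.
Input overshoot = R × output overshoot = 5 dB → input = -31 + 5 = -26 dB.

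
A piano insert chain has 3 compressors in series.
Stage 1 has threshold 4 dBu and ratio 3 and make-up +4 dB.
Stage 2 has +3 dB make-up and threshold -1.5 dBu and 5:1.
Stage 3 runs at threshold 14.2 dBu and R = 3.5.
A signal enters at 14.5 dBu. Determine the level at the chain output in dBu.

4.1 dBu

Stage 1: 10.5 dB above 4 dBu, reduced 3:1 to 3.5 dB above → 7.5 dBu; +4 dB make-up → 11.5 dBu.
Stage 2: 11.5 dBu is 13 dB over -1.5 dBu; at 5:1 that becomes 2.6 dB over, giving 1.1 dBu; +3 dB make-up → 4.1 dBu.
Stage 3: below threshold (4.1 ≤ 14.2); passes unchanged; output 4.1 dBu.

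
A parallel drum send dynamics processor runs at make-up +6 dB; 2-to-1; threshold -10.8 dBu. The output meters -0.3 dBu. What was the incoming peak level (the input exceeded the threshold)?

-1.8 dBu

Before make-up, the level was -0.3 − 6 = -6.3 dBu.
The compressed level sits -6.3 − (-10.8) = 4.5 dB over threshold.
Before 2:1 compression the overshoot was 4.5 × 2 = 9 dB, so input = -10.8 + 9 = -1.8 dBu.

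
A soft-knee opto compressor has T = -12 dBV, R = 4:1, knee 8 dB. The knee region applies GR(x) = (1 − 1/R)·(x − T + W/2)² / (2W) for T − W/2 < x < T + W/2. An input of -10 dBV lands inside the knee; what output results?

-11.6875 dBV

x − T + W/2 = -10 − (-12) + 4 = 6.
GR = (1 − 1/4) × 6² / 16 = 0.75 × 36 / 16 = 1.6875 dB.
Output = -10 − 1.6875 = -11.6875 dBV.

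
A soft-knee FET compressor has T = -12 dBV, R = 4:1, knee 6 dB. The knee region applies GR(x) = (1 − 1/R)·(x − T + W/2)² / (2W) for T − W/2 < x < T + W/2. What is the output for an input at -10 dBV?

-11.5625 dBV

x − T + W/2 = -10 − (-12) + 3 = 5.
GR = (1 − 1/4) × 5² / 12 = 0.75 × 25 / 12 = 1.5625 dB.
Output = -10 − 1.5625 = -11.5625 dBV.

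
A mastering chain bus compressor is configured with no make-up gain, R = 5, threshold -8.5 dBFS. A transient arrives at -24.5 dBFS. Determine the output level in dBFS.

-24.5 dBFS

-24.5 dBFS is 16 dB below the -8.5 dBFS threshold, so no gain reduction is applied.
Output = input = -24.5 dBFS.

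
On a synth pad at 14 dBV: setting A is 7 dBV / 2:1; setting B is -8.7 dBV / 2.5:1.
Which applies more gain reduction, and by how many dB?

A: GR = 7 − 7/2 = 3.5 dB.
B: GR = 22.7 − 22.7/2.5 = 13.62 dB.
B applies 10.12 dB more gain reduction.

B, by 10.12 dB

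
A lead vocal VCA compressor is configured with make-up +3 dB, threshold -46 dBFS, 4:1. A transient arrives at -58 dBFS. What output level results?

-58 dBFS is 12 dB below the -46 dBFS threshold, so no gain reduction is applied.
Make-up gain adds 3 dB: -58 + 3 = -55 dBFS.

-55 dBFS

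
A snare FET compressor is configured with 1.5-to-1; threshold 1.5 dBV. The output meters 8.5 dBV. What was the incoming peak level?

That's 7 dB above the 1.5 dBV threshold.
Before 1.5:1 compression the overshoot was 7 × 1.5 = 10.5 dB, so input = 1.5 + 10.5 = 12 dBV.

12 dBV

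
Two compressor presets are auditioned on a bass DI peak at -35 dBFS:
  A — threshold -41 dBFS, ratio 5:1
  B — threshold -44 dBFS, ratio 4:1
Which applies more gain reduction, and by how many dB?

A: overshoot 6 dB → output overshoot 1.2 dB → GR 4.8 dB.
B: overshoot 9 dB → output overshoot 2.25 dB → GR 6.75 dB.
B applies 1.95 dB more gain reduction.

B, by 1.95 dB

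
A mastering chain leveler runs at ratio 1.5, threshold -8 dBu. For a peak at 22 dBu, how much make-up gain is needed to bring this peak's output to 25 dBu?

The peak compresses to -8 + 30/1.5 = 12 dBu.
To reach 25 dBu requires 25 − 12 = 13 dB of make-up.

13 dB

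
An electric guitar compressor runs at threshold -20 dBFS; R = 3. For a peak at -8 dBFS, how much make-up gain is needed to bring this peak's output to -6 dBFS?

10 dB

Overshoot 12 dB → 12/3 = 4 dB after compression, so the compressed level is -20 + 4 = -16 dBFS.
Make-up = target − compressed = -6 − (-16) = 10 dB.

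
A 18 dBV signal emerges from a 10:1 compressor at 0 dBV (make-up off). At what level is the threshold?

Gain reduction = 18 − 0 = 18 dB; output overshoot = GR / (R − 1) = 18 / 9 = 2 dB.
Threshold = output − output overshoot = 0 − 2 = -2 dBV.

-2 dBV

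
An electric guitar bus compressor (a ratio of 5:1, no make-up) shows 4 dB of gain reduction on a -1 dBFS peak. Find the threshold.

-6 dBFS

Gain reduction = -1 − (-5) = 4 dB; output overshoot = GR / (R − 1) = 4 / 4 = 1 dB.
Threshold = output − output overshoot = -5 − 1 = -6 dBFS.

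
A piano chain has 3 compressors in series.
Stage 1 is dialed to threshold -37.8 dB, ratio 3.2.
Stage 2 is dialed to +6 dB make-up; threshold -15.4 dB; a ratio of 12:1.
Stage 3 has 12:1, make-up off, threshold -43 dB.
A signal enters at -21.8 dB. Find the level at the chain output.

-41.65 dB

Stage 1: -21.8 dB is 16 dB over -37.8 dB; at 3.2:1 that becomes 5 dB over, giving -32.8 dB.
Stage 2: -32.8 dB ≤ -15.4 dB, so stage 2 doesn't engage; make-up brings it to -26.8 dB.
Stage 3: 16.2 dB above -43 dB, reduced 12:1 to 1.35 dB above → -41.65 dB.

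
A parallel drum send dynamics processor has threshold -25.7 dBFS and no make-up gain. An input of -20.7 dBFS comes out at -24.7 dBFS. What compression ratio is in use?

5:1

Input overshoot = -20.7 − (-25.7) = 5 dB; output overshoot = -24.7 − (-25.7) = 1 dB.
Ratio = 5 / 1 = 5.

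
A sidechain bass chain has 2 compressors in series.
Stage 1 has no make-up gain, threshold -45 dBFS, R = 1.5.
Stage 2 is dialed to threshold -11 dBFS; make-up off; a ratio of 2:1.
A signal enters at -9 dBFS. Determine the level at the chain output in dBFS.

Stage 1: 36 dB above -45 dBFS, reduced 1.5:1 to 24 dB above → -21 dBFS.
Stage 2: -21 dBFS is at or below the -11 dBFS threshold — no compression; output -21 dBFS.

-21 dBFS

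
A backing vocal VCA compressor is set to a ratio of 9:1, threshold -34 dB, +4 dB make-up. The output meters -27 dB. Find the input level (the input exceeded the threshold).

-7 dB

Remove make-up: -27 − 4 = -31 dB.
Post-compression overshoot = -31 − (-34) = 3 dB.
Undo the ratio: input overshoot = 3 × 9 = 27 dB, giving input = -7 dB.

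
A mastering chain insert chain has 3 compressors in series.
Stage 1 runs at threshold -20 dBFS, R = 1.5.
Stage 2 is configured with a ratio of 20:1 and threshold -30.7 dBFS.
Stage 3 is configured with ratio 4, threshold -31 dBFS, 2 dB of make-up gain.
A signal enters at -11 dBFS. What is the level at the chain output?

Stage 1: -11 dBFS is 9 dB over -20 dBFS; at 1.5:1 that becomes 6 dB over, giving -14 dBFS.
Stage 2: -14 dBFS is 16.7 dB over -30.7 dBFS; at 20:1 that becomes 0.835 dB over, giving -29.865 dBFS.
Stage 3: -29.865 dBFS is 1.135 dB over -31 dBFS; at 4:1 that becomes 0.28375 dB over, giving -30.71625 dBFS; +2 dB make-up → -28.71625 dBFS.

-28.71625 dBFS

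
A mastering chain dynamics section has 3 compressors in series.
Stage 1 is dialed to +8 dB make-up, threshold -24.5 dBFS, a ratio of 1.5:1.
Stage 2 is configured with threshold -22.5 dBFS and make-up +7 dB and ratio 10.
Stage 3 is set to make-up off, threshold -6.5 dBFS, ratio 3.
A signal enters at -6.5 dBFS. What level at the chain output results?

-13.7 dBFS

Stage 1: 18 dB above -24.5 dBFS, reduced 1.5:1 to 12 dB above → -12.5 dBFS; +8 dB make-up → -4.5 dBFS.
Stage 2: 18 dB above -22.5 dBFS, reduced 10:1 to 1.8 dB above → -20.7 dBFS; +7 dB make-up → -13.7 dBFS.
Stage 3: -13.7 dBFS is at or below the -6.5 dBFS threshold — no compression; output -13.7 dBFS.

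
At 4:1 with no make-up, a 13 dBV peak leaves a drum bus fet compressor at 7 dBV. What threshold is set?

5 dBV

Input is 8 dB above T (since output overshoot × R = input overshoot: (7 − T)·4 = 13 − T gives T = 5 dBV).
Check: 5 + (13 − 5)/4 = 5 + 2 = 7 dBV. ✓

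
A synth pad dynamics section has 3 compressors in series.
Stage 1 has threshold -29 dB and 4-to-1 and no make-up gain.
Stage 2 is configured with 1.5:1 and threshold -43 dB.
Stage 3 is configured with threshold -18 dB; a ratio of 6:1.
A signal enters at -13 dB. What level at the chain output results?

-31 dB

Stage 1: overshoot 16 dB → 16/4 = 4 dB → -25 dB.
Stage 2: -25 dB is 18 dB over -43 dB; at 1.5:1 that becomes 12 dB over, giving -31 dB.
Stage 3: -31 dB is at or below the -18 dB threshold — no compression; output -31 dB.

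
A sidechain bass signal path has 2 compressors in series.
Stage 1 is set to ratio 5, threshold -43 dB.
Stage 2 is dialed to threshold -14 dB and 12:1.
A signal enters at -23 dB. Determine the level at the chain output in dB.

Stage 1: 20 dB above -43 dB, reduced 5:1 to 4 dB above → -39 dB.
Stage 2: -39 dB is at or below the -14 dB threshold — no compression; output -39 dB.

-39 dB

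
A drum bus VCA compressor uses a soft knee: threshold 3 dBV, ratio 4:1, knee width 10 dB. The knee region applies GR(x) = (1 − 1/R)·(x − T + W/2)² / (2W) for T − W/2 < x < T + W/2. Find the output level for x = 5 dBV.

x − T + W/2 = 5 − 3 + 5 = 7.
GR = (1 − 1/4) × 7² / 20 = 0.75 × 49 / 20 = 1.8375 dB.
Output = 5 − 1.8375 = 3.1625 dBV.

3.1625 dBV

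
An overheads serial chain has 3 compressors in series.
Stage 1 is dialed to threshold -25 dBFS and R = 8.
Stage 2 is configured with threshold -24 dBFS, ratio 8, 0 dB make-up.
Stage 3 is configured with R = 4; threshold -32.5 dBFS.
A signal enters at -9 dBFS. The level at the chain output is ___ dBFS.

-30.34375 dBFS

Stage 1: 16 dB above -25 dBFS, reduced 8:1 to 2 dB above → -23 dBFS.
Stage 2: overshoot 1 dB → 1/8 = 0.125 dB → -23.875 dBFS.
Stage 3: overshoot 8.625 dB → 8.625/4 = 2.15625 dB → -30.34375 dBFS.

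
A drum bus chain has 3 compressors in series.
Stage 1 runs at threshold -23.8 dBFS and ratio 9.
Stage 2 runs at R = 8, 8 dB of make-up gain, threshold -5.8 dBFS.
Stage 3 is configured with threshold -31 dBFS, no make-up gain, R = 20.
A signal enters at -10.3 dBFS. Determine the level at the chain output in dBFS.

-30.165 dBFS

Stage 1: -10.3 dBFS is 13.5 dB over -23.8 dBFS; at 9:1 that becomes 1.5 dB over, giving -22.3 dBFS.
Stage 2: -22.3 dBFS ≤ -5.8 dBFS, so stage 2 doesn't engage; make-up brings it to -14.3 dBFS.
Stage 3: overshoot 16.7 dB → 16.7/20 = 0.835 dB → -30.165 dBFS.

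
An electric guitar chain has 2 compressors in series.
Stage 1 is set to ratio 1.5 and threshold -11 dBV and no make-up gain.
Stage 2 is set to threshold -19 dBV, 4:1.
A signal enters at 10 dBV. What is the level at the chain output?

Stage 1: 21 dB above -11 dBV, reduced 1.5:1 to 14 dB above → 3 dBV.
Stage 2: 3 dBV is 22 dB over -19 dBV; at 4:1 that becomes 5.5 dB over, giving -13.5 dBV.

-13.5 dBV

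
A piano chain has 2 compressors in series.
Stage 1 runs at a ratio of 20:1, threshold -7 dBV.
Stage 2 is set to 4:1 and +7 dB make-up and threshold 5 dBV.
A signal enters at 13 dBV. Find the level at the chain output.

1 dBV

Stage 1: 13 dBV is 20 dB over -7 dBV; at 20:1 that becomes 1 dB over, giving -6 dBV.
Stage 2: below threshold (-6 ≤ 5); passes unchanged; make-up brings it to 1 dBV.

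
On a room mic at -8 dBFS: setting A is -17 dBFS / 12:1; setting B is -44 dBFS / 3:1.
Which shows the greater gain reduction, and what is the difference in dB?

B, by 15.75 dB

A: GR = 9 − 9/12 = 8.25 dB.
B: GR = 36 − 36/3 = 24 dB.
Difference: 15.75 dB in favour of B.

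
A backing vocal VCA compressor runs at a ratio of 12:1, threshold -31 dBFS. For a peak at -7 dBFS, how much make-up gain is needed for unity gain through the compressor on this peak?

22 dB

Without make-up, output = threshold + overshoot/12 = -31 + 2 = -29 dBFS.
Gap to target: 22 dB.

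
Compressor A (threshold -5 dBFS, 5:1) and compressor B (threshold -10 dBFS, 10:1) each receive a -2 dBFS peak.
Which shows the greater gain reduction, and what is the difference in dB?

A: overshoot 3 dB → output overshoot 0.6 dB → GR 2.4 dB.
B: overshoot 8 dB → output overshoot 0.8 dB → GR 7.2 dB.
B reduces 4.8 dB more.

B, by 4.8 dB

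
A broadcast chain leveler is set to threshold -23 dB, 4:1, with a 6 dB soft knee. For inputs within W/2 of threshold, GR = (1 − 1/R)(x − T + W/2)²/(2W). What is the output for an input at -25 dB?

x − T + W/2 = -25 − (-23) + 3 = 1.
GR = (1 − 1/4) × 1² / 12 = 0.75 × 1 / 12 = 0.0625 dB.
Output = -25 − 0.0625 = -25.0625 dB.

-25.0625 dB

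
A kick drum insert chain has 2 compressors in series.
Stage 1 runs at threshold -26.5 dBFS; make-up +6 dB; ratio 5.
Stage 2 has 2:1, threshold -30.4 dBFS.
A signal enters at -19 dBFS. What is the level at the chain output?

-24.7 dBFS

Stage 1: overshoot 7.5 dB → 7.5/5 = 1.5 dB → -25 dBFS; +6 dB make-up → -19 dBFS.
Stage 2: overshoot 11.4 dB → 11.4/2 = 5.7 dB → -24.7 dBFS.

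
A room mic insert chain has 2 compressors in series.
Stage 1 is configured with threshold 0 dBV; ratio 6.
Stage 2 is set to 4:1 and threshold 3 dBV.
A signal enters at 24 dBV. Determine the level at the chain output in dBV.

3.25 dBV

Stage 1: 24 dB above 0 dBV, reduced 6:1 to 4 dB above → 4 dBV.
Stage 2: overshoot 1 dB → 1/4 = 0.25 dB → 3.25 dBV.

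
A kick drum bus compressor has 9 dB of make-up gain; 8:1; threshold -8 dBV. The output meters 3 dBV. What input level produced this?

8 dBV

Remove make-up: 3 − 9 = -6 dBV.
That's 2 dB above the -8 dBV threshold.
Before 8:1 compression the overshoot was 2 × 8 = 16 dB, so input = -8 + 16 = 8 dBV.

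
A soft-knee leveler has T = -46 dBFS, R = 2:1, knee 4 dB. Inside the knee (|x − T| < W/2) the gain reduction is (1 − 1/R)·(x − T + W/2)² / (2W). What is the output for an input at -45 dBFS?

x − T + W/2 = -45 − (-46) + 2 = 3.
GR = (1 − 1/2) × 3² / 8 = 0.5 × 9 / 8 = 0.5625 dB.
Output = -45 − 0.5625 = -45.5625 dBFS.

-45.5625 dBFS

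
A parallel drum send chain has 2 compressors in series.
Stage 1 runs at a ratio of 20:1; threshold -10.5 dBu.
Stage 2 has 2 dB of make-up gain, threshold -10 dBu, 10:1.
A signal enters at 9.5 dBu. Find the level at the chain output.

-7.95 dBu

Stage 1: 9.5 dBu is 20 dB over -10.5 dBu; at 20:1 that becomes 1 dB over, giving -9.5 dBu.
Stage 2: -9.5 dBu is 0.5 dB over -10 dBu; at 10:1 that becomes 0.05 dB over, giving -9.95 dBu; +2 dB make-up → -7.95 dBu.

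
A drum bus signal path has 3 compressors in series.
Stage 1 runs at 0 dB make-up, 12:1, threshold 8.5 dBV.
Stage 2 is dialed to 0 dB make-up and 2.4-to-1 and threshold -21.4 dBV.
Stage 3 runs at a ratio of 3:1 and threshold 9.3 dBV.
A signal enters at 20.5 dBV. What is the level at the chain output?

Stage 1: 20.5 dBV is 12 dB over 8.5 dBV; at 12:1 that becomes 1 dB over, giving 9.5 dBV.
Stage 2: 30.9 dB above -21.4 dBV, reduced 2.4:1 to 12.875 dB above → -8.525 dBV.
Stage 3: -8.525 dBV ≤ 9.3 dBV, so stage 3 doesn't engage; output -8.525 dBV.

-8.525 dBV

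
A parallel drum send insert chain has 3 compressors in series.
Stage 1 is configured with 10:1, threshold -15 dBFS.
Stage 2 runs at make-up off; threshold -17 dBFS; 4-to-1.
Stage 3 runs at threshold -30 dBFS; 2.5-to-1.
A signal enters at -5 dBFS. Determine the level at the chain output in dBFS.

Stage 1: -5 dBFS is 10 dB over -15 dBFS; at 10:1 that becomes 1 dB over, giving -14 dBFS.
Stage 2: -14 dBFS is 3 dB over -17 dBFS; at 4:1 that becomes 0.75 dB over, giving -16.25 dBFS.
Stage 3: overshoot 13.75 dB → 13.75/2.5 = 5.5 dB → -24.5 dBFS.

-24.5 dBFS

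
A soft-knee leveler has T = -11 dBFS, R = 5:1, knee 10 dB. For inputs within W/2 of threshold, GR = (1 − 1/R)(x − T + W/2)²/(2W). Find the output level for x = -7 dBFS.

x − T + W/2 = -7 − (-11) + 5 = 9.
GR = (1 − 1/5) × 9² / 20 = 0.8 × 81 / 20 = 3.24 dB.
Output = -7 − 3.24 = -10.24 dBFS.

-10.24 dBFS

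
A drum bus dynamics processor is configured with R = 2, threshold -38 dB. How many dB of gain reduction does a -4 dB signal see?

The signal is 34 dB above threshold.
A 2:1 ratio leaves 17 dB of that excess.
Gain reduction = 34 − 17 = 17 dB.

17 dB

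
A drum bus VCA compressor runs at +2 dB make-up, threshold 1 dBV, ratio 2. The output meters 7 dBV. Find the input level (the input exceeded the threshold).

9 dBV

Stripping the +2 dB make-up gives 5 dBV at the gain stage.
The compressed level sits 5 − 1 = 4 dB over threshold.
Input overshoot = R × output overshoot = 8 dB → input = 1 + 8 = 9 dBV.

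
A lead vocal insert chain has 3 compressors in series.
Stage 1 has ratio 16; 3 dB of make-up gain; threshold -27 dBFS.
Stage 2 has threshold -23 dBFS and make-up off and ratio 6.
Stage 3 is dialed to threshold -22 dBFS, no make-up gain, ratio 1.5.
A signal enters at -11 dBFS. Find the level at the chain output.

-23 dBFS

Stage 1: overshoot 16 dB → 16/16 = 1 dB → -26 dBFS; +3 dB make-up → -23 dBFS.
Stage 2: -23 dBFS is at or below the -23 dBFS threshold — no compression; output -23 dBFS.
Stage 3: below threshold (-23 ≤ -22); passes unchanged; output -23 dBFS.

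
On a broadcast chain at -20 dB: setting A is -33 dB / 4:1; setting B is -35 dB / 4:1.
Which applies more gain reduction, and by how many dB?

B, by 1.5 dB

A: GR = 13 − 13/4 = 9.75 dB.
B: GR = 15 − 15/4 = 11.25 dB.
B reduces 1.5 dB more.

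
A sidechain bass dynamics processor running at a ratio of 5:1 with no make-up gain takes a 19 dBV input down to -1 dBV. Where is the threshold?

-6 dBV

Input is 25 dB above T (since output overshoot × R = input overshoot: (-1 − T)·5 = 19 − T gives T = -6 dBV).
Check: -6 + (19 − (-6))/5 = -6 + 5 = -1 dBV. ✓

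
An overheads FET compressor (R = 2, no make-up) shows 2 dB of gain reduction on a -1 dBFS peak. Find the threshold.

-5 dBFS

Let T be the threshold. Output overshoot = (input overshoot)/R, so -3 − T = (-1 − T)/2.
2·(-3 − T) = -1 − T → 1·T = -6 − (-1) = -5.
T = -5/1 = -5 dBFS.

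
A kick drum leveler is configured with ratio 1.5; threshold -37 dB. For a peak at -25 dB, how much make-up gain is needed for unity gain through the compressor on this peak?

Overshoot 12 dB → 12/1.5 = 8 dB after compression, so the compressed level is -37 + 8 = -29 dB.
Make-up = target − compressed = -25 − (-29) = 4 dB.

4 dB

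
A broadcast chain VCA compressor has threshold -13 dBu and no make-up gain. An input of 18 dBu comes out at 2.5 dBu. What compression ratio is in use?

2:1

Input overshoot = 18 − (-13) = 31 dB; output overshoot = 2.5 − (-13) = 15.5 dB.
Ratio = 31 / 15.5 = 2.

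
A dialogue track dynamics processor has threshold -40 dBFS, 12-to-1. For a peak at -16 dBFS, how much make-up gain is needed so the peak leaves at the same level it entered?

Without make-up, output = threshold + overshoot/12 = -40 + 2 = -38 dBFS.
Gap to target: 22 dB.

22 dB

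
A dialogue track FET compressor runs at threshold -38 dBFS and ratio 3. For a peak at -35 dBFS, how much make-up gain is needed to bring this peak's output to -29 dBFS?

Overshoot 3 dB → 3/3 = 1 dB after compression, so the compressed level is -38 + 1 = -37 dBFS.
Make-up = target − compressed = -29 − (-37) = 8 dB.

8 dB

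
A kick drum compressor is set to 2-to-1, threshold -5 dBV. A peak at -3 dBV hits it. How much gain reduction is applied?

1 dB

Overshoot = -3 − (-5) = 2 dB.
A 2:1 ratio leaves 1 dB of that excess.
So the signal is attenuated by 2 − 1 = 1 dB.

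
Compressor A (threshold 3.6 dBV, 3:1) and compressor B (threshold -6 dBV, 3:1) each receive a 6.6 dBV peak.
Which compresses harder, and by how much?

B, by 6.4 dB

A: overshoot 3 dB → output overshoot 1 dB → GR 2 dB.
B: overshoot 12.6 dB → output overshoot 4.2 dB → GR 8.4 dB.
Difference: 6.4 dB in favour of B.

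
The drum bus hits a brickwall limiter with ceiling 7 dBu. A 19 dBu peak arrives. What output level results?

7 dBu

The limiter clamps the peak to its 7 dBu ceiling.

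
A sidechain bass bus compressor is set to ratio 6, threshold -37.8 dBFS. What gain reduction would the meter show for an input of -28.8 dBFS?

7.5 dB

Overshoot = -28.8 − (-37.8) = 9 dB.
At 6:1, output sits 9/6 = 1.5 dB above threshold.
So the signal is attenuated by 9 − 1.5 = 7.5 dB.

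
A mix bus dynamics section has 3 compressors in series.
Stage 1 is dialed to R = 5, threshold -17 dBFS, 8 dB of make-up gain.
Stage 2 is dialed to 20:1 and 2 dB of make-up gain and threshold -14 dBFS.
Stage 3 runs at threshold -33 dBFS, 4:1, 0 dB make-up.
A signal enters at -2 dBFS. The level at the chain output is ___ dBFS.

Stage 1: 15 dB above -17 dBFS, reduced 5:1 to 3 dB above → -14 dBFS; +8 dB make-up → -6 dBFS.
Stage 2: -6 dBFS is 8 dB over -14 dBFS; at 20:1 that becomes 0.4 dB over, giving -13.6 dBFS; +2 dB make-up → -11.6 dBFS.
Stage 3: -11.6 dBFS is 21.4 dB over -33 dBFS; at 4:1 that becomes 5.35 dB over, giving -27.65 dBFS.

-27.65 dBFS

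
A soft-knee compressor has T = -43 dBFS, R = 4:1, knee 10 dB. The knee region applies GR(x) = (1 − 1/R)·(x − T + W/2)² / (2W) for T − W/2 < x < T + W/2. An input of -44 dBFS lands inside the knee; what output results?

-44.6 dBFS

x − T + W/2 = -44 − (-43) + 5 = 4.
GR = (1 − 1/4) × 4² / 20 = 0.75 × 16 / 20 = 0.6 dB.
Output = -44 − 0.6 = -44.6 dBFS.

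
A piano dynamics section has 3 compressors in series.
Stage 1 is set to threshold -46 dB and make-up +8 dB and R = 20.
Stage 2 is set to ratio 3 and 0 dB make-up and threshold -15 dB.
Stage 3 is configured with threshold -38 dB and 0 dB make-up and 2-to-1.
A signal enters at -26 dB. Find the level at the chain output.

Stage 1: overshoot 20 dB → 20/20 = 1 dB → -45 dB; +8 dB make-up → -37 dB.
Stage 2: -37 dB ≤ -15 dB, so stage 2 doesn't engage; output -37 dB.
Stage 3: -37 dB is 1 dB over -38 dB; at 2:1 that becomes 0.5 dB over, giving -37.5 dB.

-37.5 dB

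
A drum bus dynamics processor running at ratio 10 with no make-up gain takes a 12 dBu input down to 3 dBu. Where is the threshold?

2 dBu

Input is 10 dB above T (since output overshoot × R = input overshoot: (3 − T)·10 = 12 − T gives T = 2 dBu).
Check: 2 + (12 − 2)/10 = 2 + 1 = 3 dBu. ✓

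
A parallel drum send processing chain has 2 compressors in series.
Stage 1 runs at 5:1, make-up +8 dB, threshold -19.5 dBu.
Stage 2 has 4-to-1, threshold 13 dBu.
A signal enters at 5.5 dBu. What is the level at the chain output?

-6.5 dBu

Stage 1: 5.5 dBu is 25 dB over -19.5 dBu; at 5:1 that becomes 5 dB over, giving -14.5 dBu; +8 dB make-up → -6.5 dBu.
Stage 2: -6.5 dBu is at or below the 13 dBu threshold — no compression; output -6.5 dBu.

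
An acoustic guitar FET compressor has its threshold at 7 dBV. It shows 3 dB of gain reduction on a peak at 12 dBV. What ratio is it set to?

Input overshoot = 12 − 7 = 5 dB.
Output overshoot = 5 − 3 = 2 dB.
Ratio = input overshoot / output overshoot = 5 / 2 = 2.5.

2.5:1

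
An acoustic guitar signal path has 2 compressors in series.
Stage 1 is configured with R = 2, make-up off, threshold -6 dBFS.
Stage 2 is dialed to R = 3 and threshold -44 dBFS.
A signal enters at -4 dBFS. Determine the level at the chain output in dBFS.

Stage 1: 2 dB above -6 dBFS, reduced 2:1 to 1 dB above → -5 dBFS.
Stage 2: -5 dBFS is 39 dB over -44 dBFS; at 3:1 that becomes 13 dB over, giving -31 dBFS.

-31 dBFS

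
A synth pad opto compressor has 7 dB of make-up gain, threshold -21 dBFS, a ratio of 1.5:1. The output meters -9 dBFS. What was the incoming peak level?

Remove make-up: -9 − 7 = -16 dBFS.
The compressed level sits -16 − (-21) = 5 dB over threshold.
Before 1.5:1 compression the overshoot was 5 × 1.5 = 7.5 dB, so input = -21 + 7.5 = -13.5 dBFS.

-13.5 dBFS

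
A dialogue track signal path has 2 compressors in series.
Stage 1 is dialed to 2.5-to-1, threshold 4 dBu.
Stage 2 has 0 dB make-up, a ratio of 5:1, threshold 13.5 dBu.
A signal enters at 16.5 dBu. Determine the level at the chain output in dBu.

9 dBu

Stage 1: 12.5 dB above 4 dBu, reduced 2.5:1 to 5 dB above → 9 dBu.
Stage 2: 9 dBu ≤ 13.5 dBu, so stage 2 doesn't engage; output 9 dBu.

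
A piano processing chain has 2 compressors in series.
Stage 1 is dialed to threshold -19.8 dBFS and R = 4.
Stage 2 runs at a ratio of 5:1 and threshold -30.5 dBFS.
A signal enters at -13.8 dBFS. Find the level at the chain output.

-28.06 dBFS

Stage 1: overshoot 6 dB → 6/4 = 1.5 dB → -18.3 dBFS.
Stage 2: -18.3 dBFS is 12.2 dB over -30.5 dBFS; at 5:1 that becomes 2.44 dB over, giving -28.06 dBFS.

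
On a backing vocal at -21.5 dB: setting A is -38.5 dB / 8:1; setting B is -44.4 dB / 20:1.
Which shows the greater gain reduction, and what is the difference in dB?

A: overshoot 17 dB → output overshoot 2.125 dB → GR 14.875 dB.
B: overshoot 22.9 dB → output overshoot 1.145 dB → GR 21.755 dB.
B reduces 6.88 dB more.

B, by 6.88 dB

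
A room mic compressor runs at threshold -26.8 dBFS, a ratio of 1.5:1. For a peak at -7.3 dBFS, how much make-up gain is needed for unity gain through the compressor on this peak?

6.5 dB

The peak compresses to -26.8 + 19.5/1.5 = -13.8 dBFS.
To reach -7.3 dBFS requires -7.3 − (-13.8) = 6.5 dB of make-up.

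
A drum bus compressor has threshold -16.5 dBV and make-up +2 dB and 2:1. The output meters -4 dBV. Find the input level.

4.5 dBV

Stripping the +2 dB make-up gives -6 dBV at the gain stage.
Post-compression overshoot = -6 − (-16.5) = 10.5 dB.
Before 2:1 compression the overshoot was 10.5 × 2 = 21 dB, so input = -16.5 + 21 = 4.5 dBV.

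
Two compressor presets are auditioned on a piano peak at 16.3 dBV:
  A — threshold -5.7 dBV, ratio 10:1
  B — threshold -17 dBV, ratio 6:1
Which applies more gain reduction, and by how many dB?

B, by 7.95 dB

A: overshoot 22 dB → output overshoot 2.2 dB → GR 19.8 dB.
B: overshoot 33.3 dB → output overshoot 5.55 dB → GR 27.75 dB.
Difference: 7.95 dB in favour of B.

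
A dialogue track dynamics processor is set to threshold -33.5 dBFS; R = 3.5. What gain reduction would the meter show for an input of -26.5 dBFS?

5 dB

-26.5 dBFS exceeds the threshold by 7 dB.
At 3.5:1, output sits 7/3.5 = 2 dB above threshold.
So the signal is attenuated by 7 − 2 = 5 dB.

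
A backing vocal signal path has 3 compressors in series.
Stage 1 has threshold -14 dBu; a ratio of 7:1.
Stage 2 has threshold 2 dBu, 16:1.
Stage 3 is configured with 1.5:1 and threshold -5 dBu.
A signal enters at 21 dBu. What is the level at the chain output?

Stage 1: 21 dBu is 35 dB over -14 dBu; at 7:1 that becomes 5 dB over, giving -9 dBu.
Stage 2: below threshold (-9 ≤ 2); passes unchanged; output -9 dBu.
Stage 3: -9 dBu ≤ -5 dBu, so stage 3 doesn't engage; output -9 dBu.

-9 dBu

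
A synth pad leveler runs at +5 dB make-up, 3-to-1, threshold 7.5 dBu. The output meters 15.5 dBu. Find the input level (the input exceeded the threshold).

Before make-up, the level was 15.5 − 5 = 10.5 dBu.
That's 3 dB above the 7.5 dBu threshold.
Undo the ratio: input overshoot = 3 × 3 = 9 dB, giving input = 16.5 dBu.

16.5 dBu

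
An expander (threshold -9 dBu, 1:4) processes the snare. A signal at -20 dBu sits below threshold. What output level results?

-53 dBu

The input is 11 dB below the -9 dBu threshold.
A 1:4 expander multiplies undershoot by 4: 11 × 4 = 44 dB below threshold.
Output = -9 − 44 = -53 dBu.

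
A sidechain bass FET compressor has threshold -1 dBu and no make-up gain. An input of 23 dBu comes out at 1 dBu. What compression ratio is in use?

12:1

Input overshoot = 23 − (-1) = 24 dB; output overshoot = 1 − (-1) = 2 dB.
Ratio = 24 / 2 = 12.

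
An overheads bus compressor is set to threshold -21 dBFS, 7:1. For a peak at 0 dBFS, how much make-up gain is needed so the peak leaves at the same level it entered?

18 dB

Overshoot 21 dB → 21/7 = 3 dB after compression, so the compressed level is -21 + 3 = -18 dBFS.
Make-up = target − compressed = 0 − (-18) = 18 dB.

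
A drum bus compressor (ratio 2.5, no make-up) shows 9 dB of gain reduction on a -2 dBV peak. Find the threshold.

Input is 15 dB above T (since output overshoot × R = input overshoot: (-11 − T)·2.5 = -2 − T gives T = -17 dBV).
Check: -17 + (-2 − (-17))/2.5 = -17 + 6 = -11 dBV. ✓

-17 dBV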